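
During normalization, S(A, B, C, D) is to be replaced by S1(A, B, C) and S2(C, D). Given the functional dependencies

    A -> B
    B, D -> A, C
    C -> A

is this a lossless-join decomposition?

Common attributes: S1 ∩ S2 = {C}.
Closure of {C}: C → A applies, adding A; A → B applies, adding B. So (C)⁺ = {A, B, C}.
This closure contains every attribute of S1, so S1 ∩ S2 → S1. The join is lossless.

Yes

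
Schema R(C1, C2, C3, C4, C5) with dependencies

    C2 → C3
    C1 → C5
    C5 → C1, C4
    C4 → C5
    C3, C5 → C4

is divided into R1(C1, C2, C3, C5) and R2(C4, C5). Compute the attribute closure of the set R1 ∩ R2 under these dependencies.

C1, C4, C5

R1 ∩ R2 = {C5}.
C5 → C1, C4 applies, adding C1, C4
Closure: {C1, C4, C5}.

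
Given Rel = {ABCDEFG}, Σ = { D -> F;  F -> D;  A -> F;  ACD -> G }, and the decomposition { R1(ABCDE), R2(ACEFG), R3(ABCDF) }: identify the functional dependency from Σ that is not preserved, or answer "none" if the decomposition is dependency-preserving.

none

D → F lies within R3.
F → D lies within R3.
A → F lies within R2.
ACD → G: restricted closure across fragments reaches G.
Every dependency is enforceable on the fragments, so the decomposition is dependency-preserving.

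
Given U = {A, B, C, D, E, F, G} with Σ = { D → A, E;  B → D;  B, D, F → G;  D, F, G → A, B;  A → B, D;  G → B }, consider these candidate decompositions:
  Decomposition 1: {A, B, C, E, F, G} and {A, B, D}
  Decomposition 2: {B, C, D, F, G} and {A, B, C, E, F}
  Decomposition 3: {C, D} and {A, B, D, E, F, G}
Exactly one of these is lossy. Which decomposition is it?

Decomposition 1: common = {A, B}, closure = {A, B, D, E} → lossless.
Decomposition 2: common = {B, C, F}, closure = {A, B, C, D, E, F, G} → lossless.
Decomposition 3: common = {D}, closure = {A, B, D, E} → lossy.

Decomposition 3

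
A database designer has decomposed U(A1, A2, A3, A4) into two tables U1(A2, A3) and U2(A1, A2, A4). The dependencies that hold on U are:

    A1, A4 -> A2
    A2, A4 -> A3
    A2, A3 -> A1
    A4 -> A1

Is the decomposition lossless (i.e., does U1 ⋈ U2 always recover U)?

No

Common attributes: U1 ∩ U2 = {A2}.
No dependency enlarges {A2}, so (A2)⁺ = {A2}.
The closure contains neither all of U1 = {A2, A3} nor all of U2 = {A1, A2, A4}, so the common attributes are not a superkey of either fragment. The join is lossy.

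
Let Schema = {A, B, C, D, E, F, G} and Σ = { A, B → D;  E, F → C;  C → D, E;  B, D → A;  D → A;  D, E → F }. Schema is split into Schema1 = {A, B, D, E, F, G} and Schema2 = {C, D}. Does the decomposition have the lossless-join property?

Common attributes: Schema1 ∩ Schema2 = {D}.
Closure of {D}: D → A applies, adding A. So (D)⁺ = {A, D}.
The closure contains neither all of Schema1 = {A, B, D, E, F, G} nor all of Schema2 = {C, D}, so the common attributes are not a superkey of either fragment. The join is lossy.

No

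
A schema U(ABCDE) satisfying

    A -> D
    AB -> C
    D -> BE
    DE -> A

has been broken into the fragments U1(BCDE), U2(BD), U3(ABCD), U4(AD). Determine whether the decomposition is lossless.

Yes

Chase test. Columns are ABCDE; row i has aⱼ where attribute j ∈ Ui, else bᵢⱼ.
Initial tableau (one row per fragment):
  row 1: b11 a2 a3 a4 a5
  row 2: b21 a2 b23 a4 b25
  row 3: a1 a2 a3 a4 b35
  row 4: a1 b42 b43 a4 b45
Rows 1 and 2 agree on D; apply D→BE and equate their BE entries.
Rows 1 and 3 agree on D; apply D→BE and equate their BE entries.
Rows 1 and 4 agree on D; apply D→BE and equate their BE entries.
Rows 1 and 2 agree on DE; apply DE→A and equate their A entries.
Rows 1 and 3 agree on DE; apply DE→A and equate their A entries.
Rows 1 and 2 agree on AB; apply AB→C and equate their C entries.
Rows 1 and 4 agree on AB; apply AB→C and equate their C entries.
Row 1 is now all distinguished symbols — the join is lossless.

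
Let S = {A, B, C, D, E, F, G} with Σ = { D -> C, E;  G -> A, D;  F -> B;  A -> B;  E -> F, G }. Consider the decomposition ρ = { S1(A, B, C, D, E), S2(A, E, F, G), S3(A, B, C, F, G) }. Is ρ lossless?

Yes

Chase test. Columns are A, B, C, D, E, F, G; row i has aⱼ where attribute j ∈ Si, else bᵢⱼ.
Initial tableau (one row per fragment):
  row 1: a1 a2 a3 a4 a5 b16 b17
  row 2: a1 b22 b23 b24 a5 a6 a7
  row 3: a1 a2 a3 b34 b35 a6 a7
Rows 2 and 3 agree on G; apply G→A, D and equate their A, D entries.
Rows 2 and 3 agree on F; apply F→B and equate their B entries.
Rows 1 and 2 agree on E; apply E→F, G and equate their F, G entries.
Rows 2 and 3 agree on D; apply D→C, E and equate their C, E entries.
Rows 1 and 2 agree on G; apply G→A, D and equate their A, D entries.
Row 1 is now all distinguished symbols — the join is lossless.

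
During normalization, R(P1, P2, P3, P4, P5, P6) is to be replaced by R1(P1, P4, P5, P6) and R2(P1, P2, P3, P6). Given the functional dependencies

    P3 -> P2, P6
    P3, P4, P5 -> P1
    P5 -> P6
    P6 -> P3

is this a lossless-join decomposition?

Common attributes: R1 ∩ R2 = {P1, P6}.
Closure of {P1, P6}: P6 → P3 applies, adding P3; P3 → P2, P6 applies, adding P2. So (P1, P6)⁺ = {P1, P2, P3, P6}.
This closure contains every attribute of R2, so R1 ∩ R2 → R2. The join is lossless.

Yes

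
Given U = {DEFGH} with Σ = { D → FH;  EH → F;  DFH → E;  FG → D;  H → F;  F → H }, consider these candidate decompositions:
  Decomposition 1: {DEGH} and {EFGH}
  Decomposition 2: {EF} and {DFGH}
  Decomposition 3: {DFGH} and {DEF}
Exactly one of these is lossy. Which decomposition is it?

Decomposition 2

Decomposition 1: common = {EGH}, closure = {DEFGH} → lossless.
Decomposition 2: common = {F}, closure = {FH} → lossy.
Decomposition 3: common = {DF}, closure = {DEFH} → lossless.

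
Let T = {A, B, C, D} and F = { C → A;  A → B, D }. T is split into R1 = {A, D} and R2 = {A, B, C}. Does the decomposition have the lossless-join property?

Common attributes: R1 ∩ R2 = {A}.
Closure of {A}: A → B, D applies, adding B, D. So (A)⁺ = {A, B, D}.
This closure contains every attribute of R1, so R1 ∩ R2 → R1. The join is lossless.

Yes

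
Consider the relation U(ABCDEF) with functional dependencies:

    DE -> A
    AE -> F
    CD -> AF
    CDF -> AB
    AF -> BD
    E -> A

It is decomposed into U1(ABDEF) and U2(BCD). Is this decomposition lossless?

No

Common attributes: U1 ∩ U2 = {BD}.
No dependency enlarges {BD}, so (BD)⁺ = {BD}.
The closure contains neither all of U1 = {ABDEF} nor all of U2 = {BCD}, so the common attributes are not a superkey of either fragment. The join is lossy.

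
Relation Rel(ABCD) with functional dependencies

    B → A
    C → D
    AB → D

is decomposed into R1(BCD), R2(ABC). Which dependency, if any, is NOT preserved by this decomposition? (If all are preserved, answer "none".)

none

B → A lies within R2.
C → D lies within R1.
AB → D: restricted closure across fragments reaches D.
Every dependency is enforceable on the fragments, so the decomposition is dependency-preserving.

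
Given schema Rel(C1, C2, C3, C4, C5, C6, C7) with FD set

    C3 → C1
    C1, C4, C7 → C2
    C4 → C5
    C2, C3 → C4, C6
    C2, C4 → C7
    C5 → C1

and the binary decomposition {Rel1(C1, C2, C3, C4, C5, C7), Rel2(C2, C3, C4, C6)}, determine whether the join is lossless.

Common attributes: Rel1 ∩ Rel2 = {C2, C3, C4}.
Closure of {C2, C3, C4}: C3 → C1 applies, adding C1; C4 → C5 applies, adding C5; C2, C3 → C4, C6 applies, adding C6; C2, C4 → C7 applies, adding C7. So (C2, C3, C4)⁺ = {C1, C2, C3, C4, C5, C6, C7}.
This closure contains every attribute of Rel1, so Rel1 ∩ Rel2 → Rel1. The join is lossless.

Yes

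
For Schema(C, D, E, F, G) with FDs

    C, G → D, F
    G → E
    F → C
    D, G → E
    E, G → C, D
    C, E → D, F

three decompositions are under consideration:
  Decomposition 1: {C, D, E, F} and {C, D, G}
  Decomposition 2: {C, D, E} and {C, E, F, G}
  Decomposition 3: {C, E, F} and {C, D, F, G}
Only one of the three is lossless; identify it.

Decomposition 1: common = {C, D}, closure = {C, D} → lossy.
Decomposition 2: common = {C, E}, closure = {C, D, E, F} → lossless.
Decomposition 3: common = {C, F}, closure = {C, F} → lossy.

Decomposition 2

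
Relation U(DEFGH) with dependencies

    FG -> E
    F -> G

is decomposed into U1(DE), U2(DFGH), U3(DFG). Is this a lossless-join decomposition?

No

Chase test. Columns are DEFGH; row i has aⱼ where attribute j ∈ Ui, else bᵢⱼ.
Initial tableau (one row per fragment):
  row 1: a1 a2 b13 b14 b15
  row 2: a1 b22 a3 a4 a5
  row 3: a1 b32 a3 a4 b35
Rows 2 and 3 agree on FG; apply FG→E and equate their E entries.
No row becomes fully distinguished — the join is lossy.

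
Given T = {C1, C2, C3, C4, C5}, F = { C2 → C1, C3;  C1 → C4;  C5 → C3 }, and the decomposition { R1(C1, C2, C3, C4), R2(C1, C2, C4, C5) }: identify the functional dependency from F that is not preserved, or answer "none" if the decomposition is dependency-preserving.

C5 → C3

Check C5 → C3: no single fragment contains all of {C3, C5}, and the restricted closure of {C5} across the fragments never reaches {C3}.
C2 → C1, C3 is preserved.
C1 → C4 is preserved.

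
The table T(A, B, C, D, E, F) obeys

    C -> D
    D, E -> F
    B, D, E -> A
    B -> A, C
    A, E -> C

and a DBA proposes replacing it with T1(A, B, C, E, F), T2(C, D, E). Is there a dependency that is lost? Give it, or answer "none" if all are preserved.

D, E -> F

Check D, E → F: no single fragment contains all of {D, E, F}, and the restricted closure of {D, E} across the fragments never reaches {F}.
C → D is preserved.
B, D, E → A is preserved.
B → A, C is preserved.
A, E → C is preserved.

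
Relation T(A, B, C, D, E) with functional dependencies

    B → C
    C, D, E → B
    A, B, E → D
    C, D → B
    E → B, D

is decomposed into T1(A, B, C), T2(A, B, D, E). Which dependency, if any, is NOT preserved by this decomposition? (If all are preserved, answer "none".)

Check C, D → B: no single fragment contains all of {B, C, D}, and the restricted closure of {C, D} across the fragments never reaches {B}.
B → C is preserved.
C, D, E → B is preserved.
A, B, E → D is preserved.
E → B, D is preserved.

C, D → B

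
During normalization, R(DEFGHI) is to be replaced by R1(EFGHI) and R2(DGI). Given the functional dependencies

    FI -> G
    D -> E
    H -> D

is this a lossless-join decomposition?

No

Common attributes: R1 ∩ R2 = {GI}.
No dependency enlarges {GI}, so (GI)⁺ = {GI}.
The closure contains neither all of R1 = {EFGHI} nor all of R2 = {DGI}, so the common attributes are not a superkey of either fragment. The join is lossy.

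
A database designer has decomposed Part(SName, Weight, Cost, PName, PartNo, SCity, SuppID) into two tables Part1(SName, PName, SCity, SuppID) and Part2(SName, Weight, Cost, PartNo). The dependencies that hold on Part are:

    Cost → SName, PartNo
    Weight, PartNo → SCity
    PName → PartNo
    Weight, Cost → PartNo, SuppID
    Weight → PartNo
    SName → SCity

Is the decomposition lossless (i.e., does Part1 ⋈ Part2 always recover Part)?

No

Common attributes: Part1 ∩ Part2 = {SName}.
Closure of {SName}: SName → SCity applies, adding SCity. So (SName)⁺ = {SName, SCity}.
The closure contains neither all of Part1 = {SName, PName, SCity, SuppID} nor all of Part2 = {SName, Weight, Cost, PartNo}, so the common attributes are not a superkey of either fragment. The join is lossy.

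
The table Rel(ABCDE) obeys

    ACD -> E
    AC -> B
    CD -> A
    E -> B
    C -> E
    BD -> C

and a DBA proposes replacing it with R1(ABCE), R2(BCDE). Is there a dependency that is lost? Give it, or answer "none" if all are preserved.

CD -> A

Check CD → A: no single fragment contains all of {ACD}, and the restricted closure of {CD} across the fragments never reaches {A}.
ACD → E is preserved.
AC → B is preserved.
E → B is preserved.
C → E is preserved.
BD → C is preserved.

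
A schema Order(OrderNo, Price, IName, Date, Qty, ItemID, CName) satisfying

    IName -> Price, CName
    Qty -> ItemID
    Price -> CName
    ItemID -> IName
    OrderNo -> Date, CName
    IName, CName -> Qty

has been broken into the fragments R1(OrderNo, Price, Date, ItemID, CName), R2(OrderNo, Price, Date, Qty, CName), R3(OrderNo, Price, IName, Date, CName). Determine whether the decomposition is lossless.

No

Chase test. Columns are OrderNo, Price, IName, Date, Qty, ItemID, CName; row i has aⱼ where attribute j ∈ Ri, else bᵢⱼ.
Initial tableau (one row per fragment):
  row 1: a1 a2 b13 a4 b15 a6 a7
  row 2: a1 a2 b23 a4 a5 b26 a7
  row 3: a1 a2 a3 a4 b35 b36 a7
No row becomes fully distinguished — the join is lossy.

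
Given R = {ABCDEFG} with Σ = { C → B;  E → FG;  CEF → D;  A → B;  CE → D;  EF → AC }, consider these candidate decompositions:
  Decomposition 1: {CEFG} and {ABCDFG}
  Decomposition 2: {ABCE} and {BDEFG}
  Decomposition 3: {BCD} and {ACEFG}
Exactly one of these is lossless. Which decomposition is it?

Decomposition 1: common = {CFG}, closure = {BCFG} → lossy.
Decomposition 2: common = {BE}, closure = {ABCDEFG} → lossless.
Decomposition 3: common = {C}, closure = {BC} → lossy.

Decomposition 2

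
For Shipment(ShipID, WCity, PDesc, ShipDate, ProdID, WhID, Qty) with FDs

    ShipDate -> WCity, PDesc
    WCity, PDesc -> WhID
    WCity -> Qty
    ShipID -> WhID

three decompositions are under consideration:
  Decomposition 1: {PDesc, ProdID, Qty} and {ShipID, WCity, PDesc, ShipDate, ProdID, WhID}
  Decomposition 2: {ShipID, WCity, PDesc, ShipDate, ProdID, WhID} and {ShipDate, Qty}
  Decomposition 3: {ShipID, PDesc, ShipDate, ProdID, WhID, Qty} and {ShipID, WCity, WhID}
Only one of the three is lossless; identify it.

Decomposition 2

Decomposition 1: common = {PDesc, ProdID}, closure = {PDesc, ProdID} → lossy.
Decomposition 2: common = {ShipDate}, closure = {WCity, PDesc, ShipDate, WhID, Qty} → lossless.
Decomposition 3: common = {ShipID, WhID}, closure = {ShipID, WhID} → lossy.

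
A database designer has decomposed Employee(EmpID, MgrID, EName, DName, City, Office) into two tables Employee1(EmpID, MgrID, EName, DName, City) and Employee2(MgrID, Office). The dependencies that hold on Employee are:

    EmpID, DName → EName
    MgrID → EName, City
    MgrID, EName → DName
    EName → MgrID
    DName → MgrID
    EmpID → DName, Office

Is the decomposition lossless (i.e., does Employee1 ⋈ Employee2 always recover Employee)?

No

Common attributes: Employee1 ∩ Employee2 = {MgrID}.
Closure of {MgrID}: MgrID → EName, City applies, adding EName, City; MgrID, EName → DName applies, adding DName. So (MgrID)⁺ = {MgrID, EName, DName, City}.
The closure contains neither all of Employee1 = {EmpID, MgrID, EName, DName, City} nor all of Employee2 = {MgrID, Office}, so the common attributes are not a superkey of either fragment. The join is lossy.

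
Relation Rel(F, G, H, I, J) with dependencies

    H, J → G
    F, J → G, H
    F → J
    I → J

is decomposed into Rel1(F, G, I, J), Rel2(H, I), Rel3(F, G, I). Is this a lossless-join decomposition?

Chase test. Columns are F, G, H, I, J; row i has aⱼ where attribute j ∈ Reli, else bᵢⱼ.
Initial tableau (one row per fragment):
  row 1: a1 a2 b13 a4 a5
  row 2: b21 b22 a3 a4 b25
  row 3: a1 a2 b33 a4 b35
Rows 1 and 3 agree on F; apply F→J and equate their J entries.
Rows 1 and 2 agree on I; apply I→J and equate their J entries.
Rows 1 and 3 agree on F, J; apply F, J→G, H and equate their G, H entries.
No row becomes fully distinguished — the join is lossy.

No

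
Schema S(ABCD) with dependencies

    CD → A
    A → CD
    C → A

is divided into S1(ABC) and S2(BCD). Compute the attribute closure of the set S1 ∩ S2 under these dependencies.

S1 ∩ S2 = {BC}.
C → A applies, adding A
A → CD applies, adding D
Closure: {ABCD}.

ABCD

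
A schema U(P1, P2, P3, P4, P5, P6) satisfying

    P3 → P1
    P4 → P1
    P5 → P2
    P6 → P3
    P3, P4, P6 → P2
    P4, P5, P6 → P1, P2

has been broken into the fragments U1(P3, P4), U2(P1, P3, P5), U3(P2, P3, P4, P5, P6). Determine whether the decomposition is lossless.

Yes

Chase test. Columns are P1, P2, P3, P4, P5, P6; row i has aⱼ where attribute j ∈ Ui, else bᵢⱼ.
Initial tableau (one row per fragment):
  row 1: b11 b12 a3 a4 b15 b16
  row 2: a1 b22 a3 b24 a5 b26
  row 3: b31 a2 a3 a4 a5 a6
Rows 1 and 2 agree on P3; apply P3→P1 and equate their P1 entries.
Rows 1 and 3 agree on P3; apply P3→P1 and equate their P1 entries.
Rows 2 and 3 agree on P5; apply P5→P2 and equate their P2 entries.
Row 3 is now all distinguished symbols — the join is lossless.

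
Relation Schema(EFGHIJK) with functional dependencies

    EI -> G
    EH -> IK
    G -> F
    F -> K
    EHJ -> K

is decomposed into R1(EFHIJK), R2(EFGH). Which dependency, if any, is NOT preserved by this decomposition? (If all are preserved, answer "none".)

Check EI → G: no single fragment contains all of {EGI}, and the restricted closure of {EI} across the fragments never reaches {G}.
EH → IK is preserved.
G → F is preserved.
F → K is preserved.
EHJ → K is preserved.

EI -> G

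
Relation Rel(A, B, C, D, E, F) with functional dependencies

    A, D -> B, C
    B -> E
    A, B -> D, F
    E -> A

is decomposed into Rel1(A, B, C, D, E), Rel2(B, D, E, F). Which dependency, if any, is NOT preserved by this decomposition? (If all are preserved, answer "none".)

none

A, D → B, C lies within Rel1.
B → E lies within Rel1.
A, B → D, F: restricted closure across fragments reaches D, F.
E → A lies within Rel1.
Every dependency is enforceable on the fragments, so the decomposition is dependency-preserving.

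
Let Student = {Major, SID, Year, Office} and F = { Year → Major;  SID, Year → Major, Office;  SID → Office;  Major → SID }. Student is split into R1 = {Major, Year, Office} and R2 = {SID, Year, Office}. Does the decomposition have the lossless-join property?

Yes

Common attributes: R1 ∩ R2 = {Year, Office}.
Closure of {Year, Office}: Year → Major applies, adding Major; Major → SID applies, adding SID. So (Year, Office)⁺ = {Major, SID, Year, Office}.
This closure contains every attribute of R1, so R1 ∩ R2 → R1. The join is lossless.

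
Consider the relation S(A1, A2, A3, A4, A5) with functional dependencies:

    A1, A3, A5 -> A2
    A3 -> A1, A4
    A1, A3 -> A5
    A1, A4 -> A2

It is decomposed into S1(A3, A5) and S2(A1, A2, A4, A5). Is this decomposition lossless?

Common attributes: S1 ∩ S2 = {A5}.
No dependency enlarges {A5}, so (A5)⁺ = {A5}.
The closure contains neither all of S1 = {A3, A5} nor all of S2 = {A1, A2, A4, A5}, so the common attributes are not a superkey of either fragment. The join is lossy.

No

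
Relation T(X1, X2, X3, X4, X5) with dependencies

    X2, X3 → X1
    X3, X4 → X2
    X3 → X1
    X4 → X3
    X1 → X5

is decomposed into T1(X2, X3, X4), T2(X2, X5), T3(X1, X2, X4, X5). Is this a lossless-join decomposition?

Chase test. Columns are X1, X2, X3, X4, X5; row i has aⱼ where attribute j ∈ Ti, else bᵢⱼ.
Initial tableau (one row per fragment):
  row 1: b11 a2 a3 a4 b15
  row 2: b21 a2 b23 b24 a5
  row 3: a1 a2 b33 a4 a5
Rows 1 and 3 agree on X4; apply X4→X3 and equate their X3 entries.
Rows 1 and 3 agree on X2, X3; apply X2, X3→X1 and equate their X1 entries.
Rows 1 and 3 agree on X1; apply X1→X5 and equate their X5 entries.
Row 1 is now all distinguished symbols — the join is lossless.

Yes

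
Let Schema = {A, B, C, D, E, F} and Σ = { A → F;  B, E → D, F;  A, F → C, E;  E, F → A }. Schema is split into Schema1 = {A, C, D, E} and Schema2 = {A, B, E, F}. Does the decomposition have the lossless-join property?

Common attributes: Schema1 ∩ Schema2 = {A, E}.
Closure of {A, E}: A → F applies, adding F; A, F → C, E applies, adding C. So (A, E)⁺ = {A, C, E, F}.
The closure contains neither all of Schema1 = {A, C, D, E} nor all of Schema2 = {A, B, E, F}, so the common attributes are not a superkey of either fragment. The join is lossy.

No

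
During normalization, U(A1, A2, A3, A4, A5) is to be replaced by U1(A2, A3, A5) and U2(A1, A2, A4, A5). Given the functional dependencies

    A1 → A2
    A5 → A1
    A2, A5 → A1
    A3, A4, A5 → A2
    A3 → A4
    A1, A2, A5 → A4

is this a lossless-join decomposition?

Yes

Common attributes: U1 ∩ U2 = {A2, A5}.
Closure of {A2, A5}: A5 → A1 applies, adding A1; A1, A2, A5 → A4 applies, adding A4. So (A2, A5)⁺ = {A1, A2, A4, A5}.
This closure contains every attribute of U2, so U1 ∩ U2 → U2. The join is lossless.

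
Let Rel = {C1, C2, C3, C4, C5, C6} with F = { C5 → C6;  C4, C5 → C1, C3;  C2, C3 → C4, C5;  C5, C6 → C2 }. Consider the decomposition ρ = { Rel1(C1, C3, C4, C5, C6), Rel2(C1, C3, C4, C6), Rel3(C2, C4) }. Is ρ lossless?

Chase test. Columns are C1, C2, C3, C4, C5, C6; row i has aⱼ where attribute j ∈ Reli, else bᵢⱼ.
Initial tableau (one row per fragment):
  row 1: a1 b12 a3 a4 a5 a6
  row 2: a1 b22 a3 a4 b25 a6
  row 3: b31 a2 b33 a4 b35 b36
No row becomes fully distinguished — the join is lossy.

No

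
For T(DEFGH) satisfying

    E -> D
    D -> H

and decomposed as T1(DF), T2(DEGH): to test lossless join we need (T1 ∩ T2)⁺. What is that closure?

T1 ∩ T2 = {D}.
D → H applies, adding H
Closure: {DH}.

DH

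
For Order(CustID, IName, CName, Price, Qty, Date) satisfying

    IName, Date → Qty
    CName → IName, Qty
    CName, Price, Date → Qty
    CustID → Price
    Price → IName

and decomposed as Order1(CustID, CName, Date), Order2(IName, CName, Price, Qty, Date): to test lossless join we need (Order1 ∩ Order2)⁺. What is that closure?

Order1 ∩ Order2 = {CName, Date}.
CName → IName, Qty applies, adding IName, Qty
Closure: {IName, CName, Qty, Date}.

IName, CName, Qty, Date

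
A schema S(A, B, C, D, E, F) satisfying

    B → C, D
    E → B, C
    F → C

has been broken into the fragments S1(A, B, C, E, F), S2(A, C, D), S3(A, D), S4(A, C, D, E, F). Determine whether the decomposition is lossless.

Yes

Chase test. Columns are A, B, C, D, E, F; row i has aⱼ where attribute j ∈ Si, else bᵢⱼ.
Initial tableau (one row per fragment):
  row 1: a1 a2 a3 b14 a5 a6
  row 2: a1 b22 a3 a4 b25 b26
  row 3: a1 b32 b33 a4 b35 b36
  row 4: a1 b42 a3 a4 a5 a6
Rows 1 and 4 agree on E; apply E→B, C and equate their B, C entries.
Rows 1 and 4 agree on B; apply B→C, D and equate their C, D entries.
Row 1 is now all distinguished symbols — the join is lossless.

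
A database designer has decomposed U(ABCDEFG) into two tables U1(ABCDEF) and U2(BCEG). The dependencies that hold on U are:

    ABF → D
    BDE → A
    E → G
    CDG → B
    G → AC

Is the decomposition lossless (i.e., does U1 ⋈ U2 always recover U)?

Yes

Common attributes: U1 ∩ U2 = {BCE}.
Closure of {BCE}: E → G applies, adding G; G → AC applies, adding A. So (BCE)⁺ = {ABCEG}.
This closure contains every attribute of U2, so U1 ∩ U2 → U2. The join is lossless.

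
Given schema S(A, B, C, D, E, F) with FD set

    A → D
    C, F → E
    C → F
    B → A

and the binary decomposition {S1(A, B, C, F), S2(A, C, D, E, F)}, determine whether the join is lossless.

Common attributes: S1 ∩ S2 = {A, C, F}.
Closure of {A, C, F}: A → D applies, adding D; C, F → E applies, adding E. So (A, C, F)⁺ = {A, C, D, E, F}.
This closure contains every attribute of S2, so S1 ∩ S2 → S2. The join is lossless.

Yes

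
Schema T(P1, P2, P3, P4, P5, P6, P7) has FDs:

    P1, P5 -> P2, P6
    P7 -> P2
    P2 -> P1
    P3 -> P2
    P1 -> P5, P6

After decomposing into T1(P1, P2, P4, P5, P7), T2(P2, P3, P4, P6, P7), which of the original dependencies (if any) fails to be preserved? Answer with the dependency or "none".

P1, P5 → P2, P6: restricted closure across fragments reaches P2, P6.
P7 → P2 lies within T1.
P2 → P1 lies within T1.
P3 → P2 lies within T2.
P1 → P5, P6: restricted closure across fragments reaches P5, P6.
Every dependency is enforceable on the fragments, so the decomposition is dependency-preserving.

none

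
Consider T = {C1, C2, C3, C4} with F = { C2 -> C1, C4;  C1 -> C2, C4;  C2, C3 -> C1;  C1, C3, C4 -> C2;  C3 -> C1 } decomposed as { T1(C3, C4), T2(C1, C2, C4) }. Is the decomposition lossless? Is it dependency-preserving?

lossy and not dependency-preserving

Lossless test: (C4)⁺ = {C4}, which is a superkey of neither fragment — lossy.
Dependency preservation: the restricted closure of {C3} across the fragments never reaches {C1}, so C3 → C1 cannot be enforced without a join — not preserved.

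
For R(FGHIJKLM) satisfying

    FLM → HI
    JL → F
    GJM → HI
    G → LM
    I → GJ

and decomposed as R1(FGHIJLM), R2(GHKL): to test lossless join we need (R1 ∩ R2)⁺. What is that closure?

R1 ∩ R2 = {GHL}.
G → LM applies, adding M
Closure: {GHLM}.

GHLM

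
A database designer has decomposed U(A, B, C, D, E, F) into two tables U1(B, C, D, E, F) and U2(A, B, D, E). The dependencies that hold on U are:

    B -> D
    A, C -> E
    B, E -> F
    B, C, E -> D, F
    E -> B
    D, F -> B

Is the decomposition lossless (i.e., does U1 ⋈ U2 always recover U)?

Common attributes: U1 ∩ U2 = {B, D, E}.
Closure of {B, D, E}: B, E → F applies, adding F. So (B, D, E)⁺ = {B, D, E, F}.
The closure contains neither all of U1 = {B, C, D, E, F} nor all of U2 = {A, B, D, E}, so the common attributes are not a superkey of either fragment. The join is lossy.

No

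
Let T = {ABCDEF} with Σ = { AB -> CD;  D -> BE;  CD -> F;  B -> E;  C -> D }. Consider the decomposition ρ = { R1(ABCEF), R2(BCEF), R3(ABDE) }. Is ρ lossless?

Yes

Chase test. Columns are ABCDEF; row i has aⱼ where attribute j ∈ Ri, else bᵢⱼ.
Initial tableau (one row per fragment):
  row 1: a1 a2 a3 b14 a5 a6
  row 2: b21 a2 a3 b24 a5 a6
  row 3: a1 a2 b33 a4 a5 b36
Rows 1 and 3 agree on AB; apply AB→CD and equate their CD entries.
Rows 1 and 3 agree on CD; apply CD→F and equate their F entries.
Rows 1 and 2 agree on C; apply C→D and equate their D entries.
Row 1 is now all distinguished symbols — the join is lossless.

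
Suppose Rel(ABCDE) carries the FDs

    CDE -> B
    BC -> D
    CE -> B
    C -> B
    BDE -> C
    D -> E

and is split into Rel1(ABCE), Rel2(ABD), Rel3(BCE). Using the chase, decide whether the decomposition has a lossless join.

No

Chase test. Columns are ABCDE; row i has aⱼ where attribute j ∈ Reli, else bᵢⱼ.
Initial tableau (one row per fragment):
  row 1: a1 a2 a3 b14 a5
  row 2: a1 a2 b23 a4 b25
  row 3: b31 a2 a3 b34 a5
Rows 1 and 3 agree on BC; apply BC→D and equate their D entries.
No row becomes fully distinguished — the join is lossy.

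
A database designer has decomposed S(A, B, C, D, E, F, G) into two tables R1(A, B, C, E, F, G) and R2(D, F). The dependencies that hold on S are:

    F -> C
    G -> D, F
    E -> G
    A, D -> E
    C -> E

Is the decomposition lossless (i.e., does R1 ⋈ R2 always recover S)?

Yes

Common attributes: R1 ∩ R2 = {F}.
Closure of {F}: F → C applies, adding C; C → E applies, adding E; E → G applies, adding G; G → D, F applies, adding D. So (F)⁺ = {C, D, E, F, G}.
This closure contains every attribute of R2, so R1 ∩ R2 → R2. The join is lossless.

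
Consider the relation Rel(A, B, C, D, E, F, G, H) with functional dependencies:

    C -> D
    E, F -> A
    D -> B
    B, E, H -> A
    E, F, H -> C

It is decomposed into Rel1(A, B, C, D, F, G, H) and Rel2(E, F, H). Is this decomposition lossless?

No

Common attributes: Rel1 ∩ Rel2 = {F, H}.
No dependency enlarges {F, H}, so (F, H)⁺ = {F, H}.
The closure contains neither all of Rel1 = {A, B, C, D, F, G, H} nor all of Rel2 = {E, F, H}, so the common attributes are not a superkey of either fragment. The join is lossy.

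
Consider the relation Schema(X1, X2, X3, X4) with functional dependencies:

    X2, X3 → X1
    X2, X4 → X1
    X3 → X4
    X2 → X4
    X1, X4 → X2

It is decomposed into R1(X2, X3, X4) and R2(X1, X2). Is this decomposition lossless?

Common attributes: R1 ∩ R2 = {X2}.
Closure of {X2}: X2 → X4 applies, adding X4; X2, X4 → X1 applies, adding X1. So (X2)⁺ = {X1, X2, X4}.
This closure contains every attribute of R2, so R1 ∩ R2 → R2. The join is lossless.

Yes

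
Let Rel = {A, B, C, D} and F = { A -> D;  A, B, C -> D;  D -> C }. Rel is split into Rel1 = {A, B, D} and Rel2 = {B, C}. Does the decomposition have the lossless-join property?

Common attributes: Rel1 ∩ Rel2 = {B}.
No dependency enlarges {B}, so (B)⁺ = {B}.
The closure contains neither all of Rel1 = {A, B, D} nor all of Rel2 = {B, C}, so the common attributes are not a superkey of either fragment. The join is lossy.

No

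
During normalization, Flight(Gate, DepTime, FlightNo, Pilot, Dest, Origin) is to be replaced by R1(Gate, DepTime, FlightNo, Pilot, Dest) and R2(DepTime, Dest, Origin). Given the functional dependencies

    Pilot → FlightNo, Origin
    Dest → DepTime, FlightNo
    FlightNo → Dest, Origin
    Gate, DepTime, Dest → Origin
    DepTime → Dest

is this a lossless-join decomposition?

Yes

Common attributes: R1 ∩ R2 = {DepTime, Dest}.
Closure of {DepTime, Dest}: Dest → DepTime, FlightNo applies, adding FlightNo; FlightNo → Dest, Origin applies, adding Origin. So (DepTime, Dest)⁺ = {DepTime, FlightNo, Dest, Origin}.
This closure contains every attribute of R2, so R1 ∩ R2 → R2. The join is lossless.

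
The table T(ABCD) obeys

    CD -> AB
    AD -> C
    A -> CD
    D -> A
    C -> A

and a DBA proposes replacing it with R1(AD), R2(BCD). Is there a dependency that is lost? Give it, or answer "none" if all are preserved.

CD → AB: restricted closure across fragments reaches AB.
AD → C: restricted closure across fragments reaches C.
A → CD: restricted closure across fragments reaches CD.
D → A lies within R1.
C → A: restricted closure across fragments reaches A.
Every dependency is enforceable on the fragments, so the decomposition is dependency-preserving.

none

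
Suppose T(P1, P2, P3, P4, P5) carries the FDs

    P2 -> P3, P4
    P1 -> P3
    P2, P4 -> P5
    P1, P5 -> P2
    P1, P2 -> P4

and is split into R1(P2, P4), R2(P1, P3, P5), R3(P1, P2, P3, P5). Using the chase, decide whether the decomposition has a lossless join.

Yes

Chase test. Columns are P1, P2, P3, P4, P5; row i has aⱼ where attribute j ∈ Ri, else bᵢⱼ.
Initial tableau (one row per fragment):
  row 1: b11 a2 b13 a4 b15
  row 2: a1 b22 a3 b24 a5
  row 3: a1 a2 a3 b34 a5
Rows 1 and 3 agree on P2; apply P2→P3, P4 and equate their P3, P4 entries.
Rows 1 and 3 agree on P2, P4; apply P2, P4→P5 and equate their P5 entries.
Rows 2 and 3 agree on P1, P5; apply P1, P5→P2 and equate their P2 entries.
Rows 2 and 3 agree on P1, P2; apply P1, P2→P4 and equate their P4 entries.
Row 2 is now all distinguished symbols — the join is lossless.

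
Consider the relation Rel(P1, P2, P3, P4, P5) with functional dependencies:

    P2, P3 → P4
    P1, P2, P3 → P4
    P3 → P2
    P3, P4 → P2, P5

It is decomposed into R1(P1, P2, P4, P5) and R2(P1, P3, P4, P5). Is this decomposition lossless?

Common attributes: R1 ∩ R2 = {P1, P4, P5}.
No dependency enlarges {P1, P4, P5}, so (P1, P4, P5)⁺ = {P1, P4, P5}.
The closure contains neither all of R1 = {P1, P2, P4, P5} nor all of R2 = {P1, P3, P4, P5}, so the common attributes are not a superkey of either fragment. The join is lossy.

No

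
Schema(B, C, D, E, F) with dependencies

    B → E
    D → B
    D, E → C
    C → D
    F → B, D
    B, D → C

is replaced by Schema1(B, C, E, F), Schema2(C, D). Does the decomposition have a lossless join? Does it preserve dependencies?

Lossless test: (C)⁺ = {B, C, D, E}, which contains all of one fragment — lossless.
Dependency preservation: D → B; D, E → C; F → B, D; B, D → C are not contained in any single fragment, but the restricted closure of each left-hand side across the fragments still reaches the right-hand side; the remaining FDs each lie inside some fragment. All dependencies are preserved.

lossless and dependency-preserving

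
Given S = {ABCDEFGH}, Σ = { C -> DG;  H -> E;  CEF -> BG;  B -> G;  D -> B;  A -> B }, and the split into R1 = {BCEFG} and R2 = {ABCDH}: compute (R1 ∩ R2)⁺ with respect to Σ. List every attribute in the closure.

BCDG

R1 ∩ R2 = {BC}.
C → DG applies, adding DG
Closure: {BCDG}.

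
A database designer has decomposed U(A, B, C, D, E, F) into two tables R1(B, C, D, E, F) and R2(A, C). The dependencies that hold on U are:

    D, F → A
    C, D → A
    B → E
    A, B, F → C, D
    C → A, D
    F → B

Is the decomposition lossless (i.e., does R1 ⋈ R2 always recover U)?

Common attributes: R1 ∩ R2 = {C}.
Closure of {C}: C → A, D applies, adding A, D. So (C)⁺ = {A, C, D}.
This closure contains every attribute of R2, so R1 ∩ R2 → R2. The join is lossless.

Yes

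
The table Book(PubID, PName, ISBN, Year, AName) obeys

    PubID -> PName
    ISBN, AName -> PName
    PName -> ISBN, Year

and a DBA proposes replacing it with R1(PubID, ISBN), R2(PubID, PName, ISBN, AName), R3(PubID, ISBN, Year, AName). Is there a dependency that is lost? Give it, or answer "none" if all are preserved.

Check PName → ISBN, Year: no single fragment contains all of {PName, ISBN, Year}, and the restricted closure of {PName} across the fragments never reaches {ISBN, Year}.
PubID → PName is preserved.
ISBN, AName → PName is preserved.

PName -> ISBN, Year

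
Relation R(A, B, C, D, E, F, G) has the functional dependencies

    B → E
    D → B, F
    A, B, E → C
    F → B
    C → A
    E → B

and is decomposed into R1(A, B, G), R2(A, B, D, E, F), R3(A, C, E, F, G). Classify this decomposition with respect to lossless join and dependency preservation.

Lossless test (chase): Rows 1 and 2 agree on B; apply B→E and equate their E entries. Rows 1 and 2 agree on A, B, E; apply A, B, E→C and equate their C entries. Rows 2 and 3 agree on F; apply F→B and equate their B entries. Rows 1 and 3 agree on A, B, E; apply A, B, E→C and equate their C entries. No row becomes fully distinguished — the join is lossy.
Dependency preservation: A, B, E → C is not contained in any single fragment, but the restricted closure of its left-hand side across the fragments still reaches the right-hand side; the remaining FDs each lie inside some fragment. All dependencies are preserved.

lossy but dependency-preserving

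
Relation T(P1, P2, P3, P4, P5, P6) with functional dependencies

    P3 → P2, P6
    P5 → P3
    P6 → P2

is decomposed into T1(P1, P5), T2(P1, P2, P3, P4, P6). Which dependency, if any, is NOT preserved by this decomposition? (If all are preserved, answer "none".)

Check P5 → P3: no single fragment contains all of {P3, P5}, and the restricted closure of {P5} across the fragments never reaches {P3}.
P3 → P2, P6 is preserved.
P6 → P2 is preserved.

P5 → P3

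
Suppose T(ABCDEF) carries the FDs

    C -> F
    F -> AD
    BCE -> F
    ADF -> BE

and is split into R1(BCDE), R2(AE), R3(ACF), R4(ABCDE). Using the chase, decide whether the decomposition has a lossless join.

Chase test. Columns are ABCDEF; row i has aⱼ where attribute j ∈ Ri, else bᵢⱼ.
Initial tableau (one row per fragment):
  row 1: b11 a2 a3 a4 a5 b16
  row 2: a1 b22 b23 b24 a5 b26
  row 3: a1 b32 a3 b34 b35 a6
  row 4: a1 a2 a3 a4 a5 b46
Rows 1 and 3 agree on C; apply C→F and equate their F entries.
Rows 1 and 4 agree on C; apply C→F and equate their F entries.
Rows 1 and 3 agree on F; apply F→AD and equate their AD entries.
Rows 1 and 3 agree on ADF; apply ADF→BE and equate their BE entries.
Row 1 is now all distinguished symbols — the join is lossless.

Yes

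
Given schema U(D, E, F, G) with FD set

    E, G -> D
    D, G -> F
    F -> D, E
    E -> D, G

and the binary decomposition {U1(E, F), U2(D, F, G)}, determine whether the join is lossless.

Common attributes: U1 ∩ U2 = {F}.
Closure of {F}: F → D, E applies, adding D, E; E → D, G applies, adding G. So (F)⁺ = {D, E, F, G}.
This closure contains every attribute of U1, so U1 ∩ U2 → U1. The join is lossless.

Yes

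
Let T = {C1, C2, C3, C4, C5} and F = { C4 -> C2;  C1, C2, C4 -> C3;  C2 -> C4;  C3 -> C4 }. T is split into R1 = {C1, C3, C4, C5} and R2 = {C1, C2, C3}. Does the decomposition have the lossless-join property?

Common attributes: R1 ∩ R2 = {C1, C3}.
Closure of {C1, C3}: C3 → C4 applies, adding C4; C4 → C2 applies, adding C2. So (C1, C3)⁺ = {C1, C2, C3, C4}.
This closure contains every attribute of R2, so R1 ∩ R2 → R2. The join is lossless.

Yes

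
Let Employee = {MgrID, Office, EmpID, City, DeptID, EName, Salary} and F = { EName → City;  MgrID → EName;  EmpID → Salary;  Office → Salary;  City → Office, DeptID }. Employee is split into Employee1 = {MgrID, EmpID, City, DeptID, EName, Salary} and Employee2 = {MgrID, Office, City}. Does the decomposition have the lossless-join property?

Common attributes: Employee1 ∩ Employee2 = {MgrID, City}.
Closure of {MgrID, City}: MgrID → EName applies, adding EName; City → Office, DeptID applies, adding Office, DeptID; Office → Salary applies, adding Salary. So (MgrID, City)⁺ = {MgrID, Office, City, DeptID, EName, Salary}.
This closure contains every attribute of Employee2, so Employee1 ∩ Employee2 → Employee2. The join is lossless.

Yes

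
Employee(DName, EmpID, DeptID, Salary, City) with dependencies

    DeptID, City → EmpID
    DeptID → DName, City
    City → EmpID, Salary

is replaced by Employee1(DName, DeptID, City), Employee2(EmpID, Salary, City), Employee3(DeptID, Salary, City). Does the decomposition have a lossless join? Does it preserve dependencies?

Lossless test (chase): Rows 1 and 3 agree on DeptID, City; apply DeptID, City→EmpID and equate their EmpID entries. Rows 1 and 3 agree on DeptID; apply DeptID→DName, City and equate their DName, City entries. Rows 1 and 2 agree on City; apply City→EmpID, Salary and equate their EmpID, Salary entries. Row 1 is now all distinguished symbols — the join is lossless.
Dependency preservation: DeptID, City → EmpID is not contained in any single fragment, but the restricted closure of its left-hand side across the fragments still reaches the right-hand side; the remaining FDs each lie inside some fragment. All dependencies are preserved.

lossless and dependency-preserving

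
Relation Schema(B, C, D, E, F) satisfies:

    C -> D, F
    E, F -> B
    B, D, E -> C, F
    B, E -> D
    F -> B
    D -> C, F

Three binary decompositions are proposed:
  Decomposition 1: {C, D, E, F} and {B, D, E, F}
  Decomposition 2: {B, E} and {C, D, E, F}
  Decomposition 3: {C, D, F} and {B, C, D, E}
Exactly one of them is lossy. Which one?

Decomposition 2

Decomposition 1: common = {D, E, F}, closure = {B, C, D, E, F} → lossless.
Decomposition 2: common = {E}, closure = {E} → lossy.
Decomposition 3: common = {C, D}, closure = {B, C, D, F} → lossless.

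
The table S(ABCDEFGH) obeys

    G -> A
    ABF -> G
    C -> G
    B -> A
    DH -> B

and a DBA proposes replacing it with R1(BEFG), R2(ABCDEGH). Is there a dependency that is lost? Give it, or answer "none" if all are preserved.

G → A lies within R2.
ABF → G: restricted closure across fragments reaches G.
C → G lies within R2.
B → A lies within R2.
DH → B lies within R2.
Every dependency is enforceable on the fragments, so the decomposition is dependency-preserving.

none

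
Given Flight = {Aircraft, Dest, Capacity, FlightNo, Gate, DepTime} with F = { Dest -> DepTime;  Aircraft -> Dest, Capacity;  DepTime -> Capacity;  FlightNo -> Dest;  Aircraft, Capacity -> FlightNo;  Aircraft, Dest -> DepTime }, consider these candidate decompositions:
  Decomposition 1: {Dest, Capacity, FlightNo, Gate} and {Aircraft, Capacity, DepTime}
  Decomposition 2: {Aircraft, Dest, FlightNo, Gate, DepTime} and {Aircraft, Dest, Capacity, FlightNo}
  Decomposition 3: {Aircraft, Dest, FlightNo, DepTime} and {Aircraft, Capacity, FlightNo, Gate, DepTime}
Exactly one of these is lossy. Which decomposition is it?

Decomposition 1: common = {Capacity}, closure = {Capacity} → lossy.
Decomposition 2: common = {Aircraft, Dest, FlightNo}, closure = {Aircraft, Dest, Capacity, FlightNo, DepTime} → lossless.
Decomposition 3: common = {Aircraft, FlightNo, DepTime}, closure = {Aircraft, Dest, Capacity, FlightNo, DepTime} → lossless.

Decomposition 1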